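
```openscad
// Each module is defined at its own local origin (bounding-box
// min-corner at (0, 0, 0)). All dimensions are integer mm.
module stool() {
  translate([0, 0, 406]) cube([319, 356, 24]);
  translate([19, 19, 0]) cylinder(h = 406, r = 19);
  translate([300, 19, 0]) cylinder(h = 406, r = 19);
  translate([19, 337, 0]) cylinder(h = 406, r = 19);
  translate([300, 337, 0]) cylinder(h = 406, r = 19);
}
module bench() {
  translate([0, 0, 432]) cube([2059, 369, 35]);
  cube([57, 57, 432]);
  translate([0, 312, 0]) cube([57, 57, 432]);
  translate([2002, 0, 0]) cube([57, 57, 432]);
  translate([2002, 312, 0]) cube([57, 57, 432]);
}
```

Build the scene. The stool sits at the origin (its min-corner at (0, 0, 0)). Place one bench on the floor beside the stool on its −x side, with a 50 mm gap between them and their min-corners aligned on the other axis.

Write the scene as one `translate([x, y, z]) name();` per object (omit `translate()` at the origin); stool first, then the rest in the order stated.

stool();
translate([-2109, 0, 0]) bench();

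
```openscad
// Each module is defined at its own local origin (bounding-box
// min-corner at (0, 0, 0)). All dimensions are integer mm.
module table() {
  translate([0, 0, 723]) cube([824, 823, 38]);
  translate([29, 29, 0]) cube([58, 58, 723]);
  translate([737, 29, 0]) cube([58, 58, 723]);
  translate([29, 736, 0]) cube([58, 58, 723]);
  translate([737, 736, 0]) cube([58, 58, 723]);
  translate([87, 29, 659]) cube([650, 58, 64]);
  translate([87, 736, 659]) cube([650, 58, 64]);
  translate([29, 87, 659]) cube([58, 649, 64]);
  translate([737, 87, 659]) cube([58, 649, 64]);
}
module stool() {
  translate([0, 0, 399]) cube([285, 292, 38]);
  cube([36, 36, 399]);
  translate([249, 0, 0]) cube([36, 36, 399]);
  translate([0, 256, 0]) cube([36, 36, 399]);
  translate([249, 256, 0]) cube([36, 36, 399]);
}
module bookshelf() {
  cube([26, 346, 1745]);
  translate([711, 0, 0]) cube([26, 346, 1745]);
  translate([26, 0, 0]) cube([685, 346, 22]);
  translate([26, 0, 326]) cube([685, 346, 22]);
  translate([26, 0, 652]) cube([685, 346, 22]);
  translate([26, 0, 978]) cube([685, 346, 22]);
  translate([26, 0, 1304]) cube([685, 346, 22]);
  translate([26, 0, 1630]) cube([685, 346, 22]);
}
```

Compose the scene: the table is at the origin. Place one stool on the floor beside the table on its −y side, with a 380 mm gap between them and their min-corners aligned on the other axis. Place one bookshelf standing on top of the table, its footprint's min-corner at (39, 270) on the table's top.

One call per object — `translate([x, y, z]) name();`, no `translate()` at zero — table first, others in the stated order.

table();
translate([0, -672, 0]) stool();
translate([39, 270, 761]) bookshelf();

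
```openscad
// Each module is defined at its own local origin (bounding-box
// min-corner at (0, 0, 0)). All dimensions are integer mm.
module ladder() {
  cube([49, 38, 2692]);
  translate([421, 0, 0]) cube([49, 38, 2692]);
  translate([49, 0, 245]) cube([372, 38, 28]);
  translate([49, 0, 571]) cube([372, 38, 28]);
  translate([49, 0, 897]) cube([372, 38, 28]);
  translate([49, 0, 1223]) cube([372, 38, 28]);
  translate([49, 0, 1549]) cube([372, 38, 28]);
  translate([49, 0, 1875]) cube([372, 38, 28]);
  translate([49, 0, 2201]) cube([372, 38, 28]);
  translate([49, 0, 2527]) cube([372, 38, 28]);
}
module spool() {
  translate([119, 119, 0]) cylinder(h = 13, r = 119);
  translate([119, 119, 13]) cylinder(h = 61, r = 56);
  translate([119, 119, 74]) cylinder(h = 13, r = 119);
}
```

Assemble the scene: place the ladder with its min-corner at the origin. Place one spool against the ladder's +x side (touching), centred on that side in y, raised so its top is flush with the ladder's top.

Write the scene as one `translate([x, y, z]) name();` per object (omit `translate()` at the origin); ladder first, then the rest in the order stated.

ladder();
translate([470, -100, 2605]) spool();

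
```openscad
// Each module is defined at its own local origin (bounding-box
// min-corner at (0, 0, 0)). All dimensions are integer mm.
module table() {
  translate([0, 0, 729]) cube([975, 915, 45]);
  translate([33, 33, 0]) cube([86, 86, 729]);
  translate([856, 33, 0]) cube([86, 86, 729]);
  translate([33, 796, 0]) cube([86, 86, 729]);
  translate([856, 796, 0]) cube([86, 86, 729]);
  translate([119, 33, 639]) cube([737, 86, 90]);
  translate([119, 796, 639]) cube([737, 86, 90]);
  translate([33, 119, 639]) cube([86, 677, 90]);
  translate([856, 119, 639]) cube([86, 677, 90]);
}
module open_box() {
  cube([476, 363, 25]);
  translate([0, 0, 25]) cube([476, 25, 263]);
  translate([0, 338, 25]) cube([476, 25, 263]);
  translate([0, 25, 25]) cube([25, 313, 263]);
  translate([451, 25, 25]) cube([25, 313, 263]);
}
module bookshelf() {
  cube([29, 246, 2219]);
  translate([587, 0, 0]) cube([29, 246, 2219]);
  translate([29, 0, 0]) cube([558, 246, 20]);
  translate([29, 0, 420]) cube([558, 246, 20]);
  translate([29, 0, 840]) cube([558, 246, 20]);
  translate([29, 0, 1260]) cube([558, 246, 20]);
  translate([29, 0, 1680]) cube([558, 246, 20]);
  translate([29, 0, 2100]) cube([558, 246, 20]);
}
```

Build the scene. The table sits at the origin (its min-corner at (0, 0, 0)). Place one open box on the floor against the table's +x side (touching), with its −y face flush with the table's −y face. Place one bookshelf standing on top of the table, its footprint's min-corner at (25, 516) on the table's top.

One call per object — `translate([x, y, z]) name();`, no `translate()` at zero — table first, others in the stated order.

table();
translate([975, 0, 0]) open_box();
translate([25, 516, 774]) bookshelf();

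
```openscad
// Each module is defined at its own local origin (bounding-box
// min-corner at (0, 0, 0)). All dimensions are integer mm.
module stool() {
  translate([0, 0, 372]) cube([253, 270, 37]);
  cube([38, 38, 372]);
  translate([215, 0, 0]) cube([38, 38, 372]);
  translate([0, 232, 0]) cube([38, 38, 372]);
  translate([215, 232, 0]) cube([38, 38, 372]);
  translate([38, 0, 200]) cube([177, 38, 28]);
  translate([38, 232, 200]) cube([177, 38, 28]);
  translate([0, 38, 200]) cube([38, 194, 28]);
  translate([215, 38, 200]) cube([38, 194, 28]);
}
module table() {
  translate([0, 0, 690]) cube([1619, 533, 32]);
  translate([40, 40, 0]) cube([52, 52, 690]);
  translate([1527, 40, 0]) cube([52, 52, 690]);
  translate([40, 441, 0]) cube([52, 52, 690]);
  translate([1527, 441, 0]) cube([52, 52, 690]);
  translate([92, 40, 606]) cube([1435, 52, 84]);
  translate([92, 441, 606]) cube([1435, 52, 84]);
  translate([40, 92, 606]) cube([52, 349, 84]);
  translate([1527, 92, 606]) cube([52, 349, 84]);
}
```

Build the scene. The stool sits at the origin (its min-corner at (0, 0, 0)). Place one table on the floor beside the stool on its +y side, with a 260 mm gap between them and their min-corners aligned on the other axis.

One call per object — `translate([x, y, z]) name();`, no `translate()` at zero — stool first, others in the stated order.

stool();
translate([0, 530, 0]) table();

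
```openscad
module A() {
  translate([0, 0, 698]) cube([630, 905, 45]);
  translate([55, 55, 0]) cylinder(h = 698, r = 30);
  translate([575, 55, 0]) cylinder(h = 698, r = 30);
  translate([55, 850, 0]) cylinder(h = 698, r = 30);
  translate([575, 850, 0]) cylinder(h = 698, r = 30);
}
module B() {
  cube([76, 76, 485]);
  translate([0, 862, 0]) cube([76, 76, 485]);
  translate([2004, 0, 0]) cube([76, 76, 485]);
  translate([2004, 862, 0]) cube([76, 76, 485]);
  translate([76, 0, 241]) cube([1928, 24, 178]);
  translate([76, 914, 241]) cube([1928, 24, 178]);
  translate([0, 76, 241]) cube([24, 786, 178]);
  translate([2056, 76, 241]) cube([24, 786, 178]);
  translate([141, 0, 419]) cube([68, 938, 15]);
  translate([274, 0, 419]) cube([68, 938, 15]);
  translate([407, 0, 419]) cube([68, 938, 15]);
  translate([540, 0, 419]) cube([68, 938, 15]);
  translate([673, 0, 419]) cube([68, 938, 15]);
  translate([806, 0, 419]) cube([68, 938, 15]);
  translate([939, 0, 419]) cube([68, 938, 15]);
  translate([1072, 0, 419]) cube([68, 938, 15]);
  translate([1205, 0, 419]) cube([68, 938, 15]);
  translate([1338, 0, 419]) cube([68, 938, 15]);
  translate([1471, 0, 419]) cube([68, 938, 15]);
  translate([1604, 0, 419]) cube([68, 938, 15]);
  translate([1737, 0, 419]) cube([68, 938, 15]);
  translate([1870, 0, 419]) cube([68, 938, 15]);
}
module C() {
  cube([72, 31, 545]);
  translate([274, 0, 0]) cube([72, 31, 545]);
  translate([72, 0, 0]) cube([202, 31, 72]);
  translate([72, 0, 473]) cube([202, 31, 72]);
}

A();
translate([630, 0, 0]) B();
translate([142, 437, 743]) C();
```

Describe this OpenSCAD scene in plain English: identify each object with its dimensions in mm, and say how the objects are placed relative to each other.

A is a table: top 630 mm (x) × 905 mm (y), 45 mm thick, upper face at z = 743 mm, on four round legs of 60 mm diameter, each leg's bounding box inset 25 mm from the nearest pair of top edges, running from z = 0 to the bottom of the top.

B is a bed frame 2080 mm long (x) by 938 mm wide (y). Four 76×76 mm corner posts, 485 mm tall, at the corners of the footprint. Four rails of 24 mm thickness and 178 mm height run between adjacent posts with their undersides at z = 241 mm, their outer faces flush with the outside of the frame (the two x-running rails run between the posts' inner faces; the two y-running rails run between the posts' inner faces). 14 slats, each 68 mm wide (x) and 15 mm thick, lie across the top of the two x-running rails, running the full 938 mm width of the frame in y; the slats are evenly spaced along x between the inner faces of the end posts with equal gaps (rounded down to the nearest mm) at the −x end and between each pair — any rounding remainder accumulates at the +x end.

C is a rectangular picture frame lying in the x–z plane (depth along y). The opening is 202 mm wide (x) by 401 mm tall (z), surrounded by a border 72 mm wide on all four sides. The frame is 31 mm deep and is made of two full-height vertical stiles with two horizontal rails fitted between them.

The bed frame is against the table's +x side, with their −y faces flush. The picture frame is on top of the table, centred.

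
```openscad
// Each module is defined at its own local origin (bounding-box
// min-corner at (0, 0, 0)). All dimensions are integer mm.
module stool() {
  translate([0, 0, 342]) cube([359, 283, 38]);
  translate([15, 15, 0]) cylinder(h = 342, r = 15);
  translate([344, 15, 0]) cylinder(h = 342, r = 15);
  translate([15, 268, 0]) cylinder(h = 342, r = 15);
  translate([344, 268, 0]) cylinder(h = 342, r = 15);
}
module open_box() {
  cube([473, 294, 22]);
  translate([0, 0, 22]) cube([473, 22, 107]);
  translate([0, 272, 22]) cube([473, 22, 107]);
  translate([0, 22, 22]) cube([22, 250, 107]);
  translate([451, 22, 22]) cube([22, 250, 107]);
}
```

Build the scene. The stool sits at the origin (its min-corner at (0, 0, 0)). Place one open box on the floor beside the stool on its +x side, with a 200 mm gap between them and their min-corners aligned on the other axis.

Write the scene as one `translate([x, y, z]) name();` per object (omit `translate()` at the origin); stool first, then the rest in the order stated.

stool();
translate([559, 0, 0]) open_box();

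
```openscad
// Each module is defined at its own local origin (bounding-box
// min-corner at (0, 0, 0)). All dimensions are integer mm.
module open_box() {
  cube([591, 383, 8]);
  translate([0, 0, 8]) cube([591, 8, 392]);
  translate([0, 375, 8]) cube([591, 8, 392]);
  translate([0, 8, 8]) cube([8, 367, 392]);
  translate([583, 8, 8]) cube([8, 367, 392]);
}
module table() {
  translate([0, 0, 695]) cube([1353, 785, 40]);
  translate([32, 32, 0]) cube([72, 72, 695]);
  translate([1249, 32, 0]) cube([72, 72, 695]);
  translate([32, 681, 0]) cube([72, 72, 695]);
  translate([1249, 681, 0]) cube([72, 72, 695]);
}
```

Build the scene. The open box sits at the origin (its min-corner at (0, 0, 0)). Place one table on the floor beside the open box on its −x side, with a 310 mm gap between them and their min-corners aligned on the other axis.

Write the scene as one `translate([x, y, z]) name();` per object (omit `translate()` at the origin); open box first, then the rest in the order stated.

open_box();
translate([-1663, 0, 0]) table();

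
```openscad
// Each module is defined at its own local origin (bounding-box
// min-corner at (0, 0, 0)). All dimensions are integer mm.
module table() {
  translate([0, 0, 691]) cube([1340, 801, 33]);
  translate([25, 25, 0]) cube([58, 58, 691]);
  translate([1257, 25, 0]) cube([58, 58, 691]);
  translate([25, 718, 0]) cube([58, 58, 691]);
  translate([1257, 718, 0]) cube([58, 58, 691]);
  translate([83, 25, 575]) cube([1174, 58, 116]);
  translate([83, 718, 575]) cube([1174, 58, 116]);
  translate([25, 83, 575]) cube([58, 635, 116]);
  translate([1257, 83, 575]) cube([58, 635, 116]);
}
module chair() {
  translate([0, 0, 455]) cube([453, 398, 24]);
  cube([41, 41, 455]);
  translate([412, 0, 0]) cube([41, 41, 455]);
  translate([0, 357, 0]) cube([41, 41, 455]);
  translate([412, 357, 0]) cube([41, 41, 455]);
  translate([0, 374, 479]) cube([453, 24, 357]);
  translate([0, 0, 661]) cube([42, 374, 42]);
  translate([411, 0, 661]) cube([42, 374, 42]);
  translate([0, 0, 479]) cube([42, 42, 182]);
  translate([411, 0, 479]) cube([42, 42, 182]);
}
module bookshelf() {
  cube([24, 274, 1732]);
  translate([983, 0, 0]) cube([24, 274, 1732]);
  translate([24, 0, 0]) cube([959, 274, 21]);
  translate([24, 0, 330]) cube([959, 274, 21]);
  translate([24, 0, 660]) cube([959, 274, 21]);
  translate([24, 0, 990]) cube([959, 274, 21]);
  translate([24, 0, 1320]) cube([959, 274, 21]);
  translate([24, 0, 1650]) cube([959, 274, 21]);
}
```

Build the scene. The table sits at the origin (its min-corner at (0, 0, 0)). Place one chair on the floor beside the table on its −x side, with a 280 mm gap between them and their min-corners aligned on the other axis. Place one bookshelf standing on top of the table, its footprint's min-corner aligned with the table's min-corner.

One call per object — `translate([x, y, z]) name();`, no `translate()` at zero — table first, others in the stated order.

table();
translate([-733, 0, 0]) chair();
translate([0, 0, 724]) bookshelf();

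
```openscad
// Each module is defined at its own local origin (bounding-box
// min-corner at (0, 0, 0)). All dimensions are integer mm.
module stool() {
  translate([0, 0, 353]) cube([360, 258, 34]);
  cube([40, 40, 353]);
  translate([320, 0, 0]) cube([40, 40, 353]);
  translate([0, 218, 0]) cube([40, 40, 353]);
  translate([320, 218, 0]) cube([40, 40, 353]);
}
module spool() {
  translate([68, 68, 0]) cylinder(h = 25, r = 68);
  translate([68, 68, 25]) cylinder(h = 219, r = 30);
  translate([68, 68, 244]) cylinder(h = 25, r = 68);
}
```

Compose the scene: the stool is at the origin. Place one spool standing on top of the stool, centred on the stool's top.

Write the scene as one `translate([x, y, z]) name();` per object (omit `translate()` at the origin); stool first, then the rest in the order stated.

stool();
translate([112, 61, 387]) spool();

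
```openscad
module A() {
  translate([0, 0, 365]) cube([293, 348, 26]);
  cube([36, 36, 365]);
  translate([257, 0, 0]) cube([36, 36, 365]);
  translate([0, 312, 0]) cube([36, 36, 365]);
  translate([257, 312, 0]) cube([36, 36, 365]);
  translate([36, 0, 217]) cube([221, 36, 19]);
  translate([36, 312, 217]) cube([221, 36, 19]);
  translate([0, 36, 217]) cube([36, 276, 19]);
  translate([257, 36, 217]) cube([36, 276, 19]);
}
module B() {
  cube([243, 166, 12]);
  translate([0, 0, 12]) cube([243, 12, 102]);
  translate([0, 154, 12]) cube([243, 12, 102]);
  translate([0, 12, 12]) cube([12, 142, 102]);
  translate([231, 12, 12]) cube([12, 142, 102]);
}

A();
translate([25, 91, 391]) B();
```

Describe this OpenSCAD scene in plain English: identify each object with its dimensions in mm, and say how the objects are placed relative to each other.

A is a simple wooden stool: a rectangular seat 293 mm (x) by 348 mm (y), 26 mm thick, top face at z = 391 mm, on four square legs, each 36×36 mm in cross-section. The legs rest on z = 0, each flush with a corner of the seat. Four stretchers, 36 mm wide and 19 mm tall, connect adjacent legs with their undersides at z = 217 mm, each running between the inner faces of the legs it joins and aligned with the legs' outer faces on the other axis.

B is an open-topped rectangular box: outside dimensions 243×166×114 mm, with a uniform wall and base thickness of 12 mm. The base is a full 243×166 slab on the floor; four walls sit on top of the base. The front and back walls (the −y and +y sides) span the full width; the two side walls fit between them.

The open box is on top of the stool, centred.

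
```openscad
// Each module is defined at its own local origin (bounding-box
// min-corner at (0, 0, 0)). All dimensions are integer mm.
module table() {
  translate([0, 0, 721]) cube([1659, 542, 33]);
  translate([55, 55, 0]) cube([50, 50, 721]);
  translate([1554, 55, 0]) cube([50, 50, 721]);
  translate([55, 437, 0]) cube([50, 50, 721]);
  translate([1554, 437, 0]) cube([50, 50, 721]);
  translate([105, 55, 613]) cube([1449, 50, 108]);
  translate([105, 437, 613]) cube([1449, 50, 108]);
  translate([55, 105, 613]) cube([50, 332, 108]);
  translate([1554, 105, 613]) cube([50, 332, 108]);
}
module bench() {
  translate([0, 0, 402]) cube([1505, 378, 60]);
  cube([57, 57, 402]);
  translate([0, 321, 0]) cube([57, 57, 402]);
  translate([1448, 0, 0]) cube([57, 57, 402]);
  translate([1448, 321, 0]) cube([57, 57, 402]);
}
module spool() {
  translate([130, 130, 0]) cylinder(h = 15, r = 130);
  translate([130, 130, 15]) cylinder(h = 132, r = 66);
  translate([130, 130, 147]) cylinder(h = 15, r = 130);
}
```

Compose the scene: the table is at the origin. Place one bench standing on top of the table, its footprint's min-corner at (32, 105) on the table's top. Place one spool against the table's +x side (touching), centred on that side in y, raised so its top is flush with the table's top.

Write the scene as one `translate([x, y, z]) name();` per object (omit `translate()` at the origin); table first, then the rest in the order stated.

table();
translate([32, 105, 754]) bench();
translate([1659, 141, 592]) spool();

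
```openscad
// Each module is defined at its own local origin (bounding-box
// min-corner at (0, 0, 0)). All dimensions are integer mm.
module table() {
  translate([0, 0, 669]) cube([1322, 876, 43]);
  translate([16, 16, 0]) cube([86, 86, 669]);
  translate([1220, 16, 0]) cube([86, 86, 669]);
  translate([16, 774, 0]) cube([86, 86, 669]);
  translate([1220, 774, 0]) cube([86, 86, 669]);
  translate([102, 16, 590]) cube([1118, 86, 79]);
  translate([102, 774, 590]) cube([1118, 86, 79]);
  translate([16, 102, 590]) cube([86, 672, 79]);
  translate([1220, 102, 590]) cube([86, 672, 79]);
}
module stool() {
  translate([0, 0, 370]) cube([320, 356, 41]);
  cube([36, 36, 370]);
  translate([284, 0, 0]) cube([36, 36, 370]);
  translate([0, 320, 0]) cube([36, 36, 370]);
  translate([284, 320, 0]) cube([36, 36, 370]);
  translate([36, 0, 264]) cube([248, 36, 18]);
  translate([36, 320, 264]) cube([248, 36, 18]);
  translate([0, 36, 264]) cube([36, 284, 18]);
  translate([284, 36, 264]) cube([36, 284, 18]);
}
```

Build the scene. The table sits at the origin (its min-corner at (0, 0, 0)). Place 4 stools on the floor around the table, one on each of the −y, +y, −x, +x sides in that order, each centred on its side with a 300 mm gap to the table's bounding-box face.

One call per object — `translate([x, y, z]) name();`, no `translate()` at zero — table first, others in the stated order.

table();
translate([501, -656, 0]) stool();
translate([501, 1176, 0]) stool();
translate([-620, 260, 0]) stool();
translate([1622, 260, 0]) stool();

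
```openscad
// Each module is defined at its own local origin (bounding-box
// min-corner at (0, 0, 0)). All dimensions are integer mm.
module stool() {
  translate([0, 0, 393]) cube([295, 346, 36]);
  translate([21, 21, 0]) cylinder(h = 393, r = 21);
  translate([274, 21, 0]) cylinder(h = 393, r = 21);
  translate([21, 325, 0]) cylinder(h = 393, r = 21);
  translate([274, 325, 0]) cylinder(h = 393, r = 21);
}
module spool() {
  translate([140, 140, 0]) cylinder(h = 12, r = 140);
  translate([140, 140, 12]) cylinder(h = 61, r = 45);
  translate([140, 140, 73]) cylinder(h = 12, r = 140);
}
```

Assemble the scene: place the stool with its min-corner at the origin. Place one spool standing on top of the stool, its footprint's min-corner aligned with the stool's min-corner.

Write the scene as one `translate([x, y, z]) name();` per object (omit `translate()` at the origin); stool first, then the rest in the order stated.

stool();
translate([0, 0, 429]) spool();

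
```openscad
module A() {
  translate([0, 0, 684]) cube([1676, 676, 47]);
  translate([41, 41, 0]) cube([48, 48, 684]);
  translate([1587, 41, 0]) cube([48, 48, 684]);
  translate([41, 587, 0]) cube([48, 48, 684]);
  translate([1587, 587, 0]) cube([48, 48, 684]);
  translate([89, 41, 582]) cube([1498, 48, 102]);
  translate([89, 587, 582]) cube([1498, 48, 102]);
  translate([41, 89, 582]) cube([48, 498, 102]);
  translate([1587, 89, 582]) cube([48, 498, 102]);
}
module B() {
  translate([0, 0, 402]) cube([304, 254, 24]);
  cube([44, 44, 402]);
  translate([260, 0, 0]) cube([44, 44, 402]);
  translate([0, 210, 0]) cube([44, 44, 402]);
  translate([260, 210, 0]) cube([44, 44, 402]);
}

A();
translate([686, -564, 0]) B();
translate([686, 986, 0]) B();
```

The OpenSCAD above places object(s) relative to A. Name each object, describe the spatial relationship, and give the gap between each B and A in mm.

A is a table. B is a stool. Two stools sit around the table at the −y, +y sides. The gap between each stool and the table is 310 mm.

Each stool's nearest face is 310 mm from the table's bounding box.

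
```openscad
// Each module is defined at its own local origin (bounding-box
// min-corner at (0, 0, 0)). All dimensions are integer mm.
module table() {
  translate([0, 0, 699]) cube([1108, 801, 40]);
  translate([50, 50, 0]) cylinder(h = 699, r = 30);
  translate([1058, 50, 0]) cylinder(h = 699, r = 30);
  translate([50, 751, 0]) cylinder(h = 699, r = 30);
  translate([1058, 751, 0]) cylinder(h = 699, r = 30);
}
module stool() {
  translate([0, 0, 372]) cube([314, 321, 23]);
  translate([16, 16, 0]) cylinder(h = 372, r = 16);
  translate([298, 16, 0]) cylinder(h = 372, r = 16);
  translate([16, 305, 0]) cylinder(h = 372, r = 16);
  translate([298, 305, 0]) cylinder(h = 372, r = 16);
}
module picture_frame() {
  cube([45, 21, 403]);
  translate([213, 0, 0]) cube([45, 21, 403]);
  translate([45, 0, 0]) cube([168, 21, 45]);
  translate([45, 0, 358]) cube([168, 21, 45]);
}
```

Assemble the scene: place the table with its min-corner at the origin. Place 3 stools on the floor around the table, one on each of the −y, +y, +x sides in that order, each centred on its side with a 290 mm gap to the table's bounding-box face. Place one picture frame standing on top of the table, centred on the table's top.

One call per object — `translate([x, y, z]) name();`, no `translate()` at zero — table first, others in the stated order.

table();
translate([397, -611, 0]) stool();
translate([397, 1091, 0]) stool();
translate([1398, 240, 0]) stool();
translate([425, 390, 739]) picture_frame();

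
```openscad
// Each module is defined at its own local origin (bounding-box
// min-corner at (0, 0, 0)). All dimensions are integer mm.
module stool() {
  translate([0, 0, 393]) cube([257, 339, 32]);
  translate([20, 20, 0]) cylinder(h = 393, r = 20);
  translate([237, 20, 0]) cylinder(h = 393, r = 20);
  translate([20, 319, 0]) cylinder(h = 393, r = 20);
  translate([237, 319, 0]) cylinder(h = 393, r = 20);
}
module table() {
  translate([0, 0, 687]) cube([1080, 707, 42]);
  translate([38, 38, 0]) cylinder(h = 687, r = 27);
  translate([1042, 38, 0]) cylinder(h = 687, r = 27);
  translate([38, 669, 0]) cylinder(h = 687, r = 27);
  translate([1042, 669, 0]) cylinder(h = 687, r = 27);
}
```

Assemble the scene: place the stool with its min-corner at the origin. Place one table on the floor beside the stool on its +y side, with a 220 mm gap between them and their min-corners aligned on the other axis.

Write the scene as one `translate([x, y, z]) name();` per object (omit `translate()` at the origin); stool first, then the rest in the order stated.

stool();
translate([0, 559, 0]) table();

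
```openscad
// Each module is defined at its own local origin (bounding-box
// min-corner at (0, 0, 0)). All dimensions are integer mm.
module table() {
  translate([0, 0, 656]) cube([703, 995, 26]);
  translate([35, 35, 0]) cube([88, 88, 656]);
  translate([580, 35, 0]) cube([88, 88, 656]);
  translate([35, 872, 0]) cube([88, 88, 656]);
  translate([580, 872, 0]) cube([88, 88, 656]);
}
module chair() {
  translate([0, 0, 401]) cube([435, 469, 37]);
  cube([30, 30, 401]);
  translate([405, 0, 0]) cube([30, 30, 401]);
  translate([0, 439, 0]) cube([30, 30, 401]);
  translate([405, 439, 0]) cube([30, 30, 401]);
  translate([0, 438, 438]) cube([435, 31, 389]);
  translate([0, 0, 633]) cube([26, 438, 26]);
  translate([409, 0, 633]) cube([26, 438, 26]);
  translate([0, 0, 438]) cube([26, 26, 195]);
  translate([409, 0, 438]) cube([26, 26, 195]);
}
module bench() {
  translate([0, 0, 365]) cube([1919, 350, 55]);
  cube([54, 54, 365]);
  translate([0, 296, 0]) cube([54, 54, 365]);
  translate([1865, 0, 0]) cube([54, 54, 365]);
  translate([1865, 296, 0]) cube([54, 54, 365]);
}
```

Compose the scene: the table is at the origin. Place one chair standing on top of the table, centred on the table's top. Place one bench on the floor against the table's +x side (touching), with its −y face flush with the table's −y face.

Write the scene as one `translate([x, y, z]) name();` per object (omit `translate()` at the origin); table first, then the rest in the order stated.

table();
translate([134, 263, 682]) chair();
translate([703, 0, 0]) bench();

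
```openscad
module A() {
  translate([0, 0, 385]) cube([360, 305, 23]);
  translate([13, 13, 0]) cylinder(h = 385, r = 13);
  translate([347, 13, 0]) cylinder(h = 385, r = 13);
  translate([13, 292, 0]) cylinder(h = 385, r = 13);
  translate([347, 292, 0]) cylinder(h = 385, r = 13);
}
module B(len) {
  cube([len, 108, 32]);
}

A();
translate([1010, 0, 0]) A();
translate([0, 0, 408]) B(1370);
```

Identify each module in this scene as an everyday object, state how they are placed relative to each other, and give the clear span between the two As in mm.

A is a stool. B is a beam. A beam spans the tops of two stools. The clear span between the two stools is 650 mm.

Second stool starts at x = 1010; first ends at x = 360; clear span = 1010 − 360 = 650 mm.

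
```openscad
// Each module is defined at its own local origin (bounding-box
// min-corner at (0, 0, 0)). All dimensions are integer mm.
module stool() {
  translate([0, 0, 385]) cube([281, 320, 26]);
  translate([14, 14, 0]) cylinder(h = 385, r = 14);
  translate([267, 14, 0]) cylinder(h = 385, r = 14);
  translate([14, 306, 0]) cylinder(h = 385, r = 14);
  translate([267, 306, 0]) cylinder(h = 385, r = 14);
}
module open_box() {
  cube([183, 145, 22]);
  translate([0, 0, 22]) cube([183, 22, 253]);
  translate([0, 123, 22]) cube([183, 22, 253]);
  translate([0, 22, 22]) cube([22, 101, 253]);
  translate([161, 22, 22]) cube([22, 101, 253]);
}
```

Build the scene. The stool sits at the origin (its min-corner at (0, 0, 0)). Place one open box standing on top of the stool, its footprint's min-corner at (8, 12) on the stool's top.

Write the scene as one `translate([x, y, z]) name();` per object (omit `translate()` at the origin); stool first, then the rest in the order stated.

stool();
translate([8, 12, 411]) open_box();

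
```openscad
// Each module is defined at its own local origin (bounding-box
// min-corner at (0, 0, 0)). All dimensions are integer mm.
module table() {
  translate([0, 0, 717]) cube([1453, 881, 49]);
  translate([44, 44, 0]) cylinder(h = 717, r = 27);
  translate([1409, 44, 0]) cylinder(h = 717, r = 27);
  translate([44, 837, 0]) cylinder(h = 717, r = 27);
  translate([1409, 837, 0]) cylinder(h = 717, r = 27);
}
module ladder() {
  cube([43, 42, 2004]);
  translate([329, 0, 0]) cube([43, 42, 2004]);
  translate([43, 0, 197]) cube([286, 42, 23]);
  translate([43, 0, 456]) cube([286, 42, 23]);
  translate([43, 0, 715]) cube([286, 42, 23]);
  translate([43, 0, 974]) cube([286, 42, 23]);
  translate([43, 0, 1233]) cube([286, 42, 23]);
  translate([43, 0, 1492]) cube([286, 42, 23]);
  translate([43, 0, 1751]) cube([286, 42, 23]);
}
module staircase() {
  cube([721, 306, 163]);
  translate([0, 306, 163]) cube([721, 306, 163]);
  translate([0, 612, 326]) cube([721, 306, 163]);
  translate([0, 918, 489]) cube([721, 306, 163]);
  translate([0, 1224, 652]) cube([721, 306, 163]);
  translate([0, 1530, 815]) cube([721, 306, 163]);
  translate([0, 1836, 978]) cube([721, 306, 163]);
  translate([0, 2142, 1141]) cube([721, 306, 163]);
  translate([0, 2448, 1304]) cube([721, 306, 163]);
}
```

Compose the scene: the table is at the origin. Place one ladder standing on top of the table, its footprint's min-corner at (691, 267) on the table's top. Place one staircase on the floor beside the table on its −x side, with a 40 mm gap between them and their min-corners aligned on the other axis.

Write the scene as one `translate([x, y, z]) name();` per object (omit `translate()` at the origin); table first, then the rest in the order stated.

table();
translate([691, 267, 766]) ladder();
translate([-761, 0, 0]) staircase();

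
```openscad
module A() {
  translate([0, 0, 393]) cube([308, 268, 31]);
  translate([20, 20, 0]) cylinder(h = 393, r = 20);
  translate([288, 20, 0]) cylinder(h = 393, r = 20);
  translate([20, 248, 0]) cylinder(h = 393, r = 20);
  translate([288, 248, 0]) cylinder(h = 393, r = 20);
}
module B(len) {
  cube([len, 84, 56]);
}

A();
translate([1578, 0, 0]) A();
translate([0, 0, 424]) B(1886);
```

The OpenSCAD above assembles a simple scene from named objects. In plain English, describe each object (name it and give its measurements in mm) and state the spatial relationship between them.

A is a four-legged stool. The seat is 308×268 mm, 31 mm thick, top at z = 424 mm. It stands on four round legs, each 40 mm in diameter, from z = 0 to the seat underside, each leg's axis is inset half a diameter from the nearest pair of seat edges (so the leg's bounding box is flush with the corner).

B is a rectangular beam 1886 mm long (x), 84 mm deep (y), 56 mm thick (z).

The beam spans the tops of two stools placed 1270 mm apart, resting at z = 424 mm.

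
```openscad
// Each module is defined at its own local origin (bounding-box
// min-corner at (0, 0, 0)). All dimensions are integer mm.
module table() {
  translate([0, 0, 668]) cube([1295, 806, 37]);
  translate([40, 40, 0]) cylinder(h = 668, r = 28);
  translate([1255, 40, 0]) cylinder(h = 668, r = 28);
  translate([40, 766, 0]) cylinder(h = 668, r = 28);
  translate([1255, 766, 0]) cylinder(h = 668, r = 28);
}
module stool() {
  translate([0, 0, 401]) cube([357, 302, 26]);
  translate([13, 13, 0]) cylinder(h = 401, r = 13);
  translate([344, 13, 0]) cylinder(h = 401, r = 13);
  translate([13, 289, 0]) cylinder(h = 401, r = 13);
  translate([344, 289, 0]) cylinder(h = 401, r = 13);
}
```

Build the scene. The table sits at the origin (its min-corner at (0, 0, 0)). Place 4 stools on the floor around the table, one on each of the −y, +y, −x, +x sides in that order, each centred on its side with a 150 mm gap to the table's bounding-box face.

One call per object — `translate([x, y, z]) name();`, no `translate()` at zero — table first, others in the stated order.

table();
translate([469, -452, 0]) stool();
translate([469, 956, 0]) stool();
translate([-507, 252, 0]) stool();
translate([1445, 252, 0]) stool();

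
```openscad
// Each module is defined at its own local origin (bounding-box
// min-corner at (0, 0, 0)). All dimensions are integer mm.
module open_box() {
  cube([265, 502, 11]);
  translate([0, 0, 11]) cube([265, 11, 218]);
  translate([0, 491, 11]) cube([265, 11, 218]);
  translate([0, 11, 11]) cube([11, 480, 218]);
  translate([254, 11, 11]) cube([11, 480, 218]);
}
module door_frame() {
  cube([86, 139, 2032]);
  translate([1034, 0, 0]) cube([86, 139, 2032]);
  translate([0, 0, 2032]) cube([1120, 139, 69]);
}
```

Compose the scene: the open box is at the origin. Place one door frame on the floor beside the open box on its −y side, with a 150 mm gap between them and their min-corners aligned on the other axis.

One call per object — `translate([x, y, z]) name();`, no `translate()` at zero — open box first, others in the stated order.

open_box();
translate([0, -289, 0]) door_frame();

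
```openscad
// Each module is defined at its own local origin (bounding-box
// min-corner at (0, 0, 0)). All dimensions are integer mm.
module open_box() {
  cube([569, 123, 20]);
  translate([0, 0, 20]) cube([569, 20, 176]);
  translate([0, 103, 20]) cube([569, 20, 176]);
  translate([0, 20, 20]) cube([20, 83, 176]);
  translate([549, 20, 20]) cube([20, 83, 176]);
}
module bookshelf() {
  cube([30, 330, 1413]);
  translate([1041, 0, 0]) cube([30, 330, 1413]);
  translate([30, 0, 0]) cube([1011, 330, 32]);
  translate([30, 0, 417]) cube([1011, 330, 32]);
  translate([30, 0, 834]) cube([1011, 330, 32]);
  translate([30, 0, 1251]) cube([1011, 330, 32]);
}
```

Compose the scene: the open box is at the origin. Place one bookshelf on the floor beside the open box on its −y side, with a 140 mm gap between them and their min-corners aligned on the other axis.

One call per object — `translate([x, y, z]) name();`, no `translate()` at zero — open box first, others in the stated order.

open_box();
translate([0, -470, 0]) bookshelf();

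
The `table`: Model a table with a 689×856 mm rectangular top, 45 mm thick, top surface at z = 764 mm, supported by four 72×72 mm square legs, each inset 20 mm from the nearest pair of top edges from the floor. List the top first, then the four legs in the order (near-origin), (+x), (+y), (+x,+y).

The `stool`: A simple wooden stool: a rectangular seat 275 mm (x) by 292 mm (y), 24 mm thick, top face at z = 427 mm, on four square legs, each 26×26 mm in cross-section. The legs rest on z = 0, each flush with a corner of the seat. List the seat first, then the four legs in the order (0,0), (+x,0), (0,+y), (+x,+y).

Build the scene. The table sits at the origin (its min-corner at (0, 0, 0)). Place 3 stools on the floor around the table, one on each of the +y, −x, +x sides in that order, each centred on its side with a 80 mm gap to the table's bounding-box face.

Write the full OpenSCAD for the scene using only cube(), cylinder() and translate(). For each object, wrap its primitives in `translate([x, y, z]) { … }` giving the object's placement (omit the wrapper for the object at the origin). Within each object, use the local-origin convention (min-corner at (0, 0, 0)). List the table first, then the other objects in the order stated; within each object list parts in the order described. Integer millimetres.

translate([0, 0, 719]) cube([689, 856, 45]);
translate([20, 20, 0]) cube([72, 72, 719]);
translate([597, 20, 0]) cube([72, 72, 719]);
translate([20, 764, 0]) cube([72, 72, 719]);
translate([597, 764, 0]) cube([72, 72, 719]);
translate([207, 936, 0]) {
  translate([0, 0, 403]) cube([275, 292, 24]);
  cube([26, 26, 403]);
  translate([249, 0, 0]) cube([26, 26, 403]);
  translate([0, 266, 0]) cube([26, 26, 403]);
  translate([249, 266, 0]) cube([26, 26, 403]);
}
translate([-355, 282, 0]) {
  translate([0, 0, 403]) cube([275, 292, 24]);
  cube([26, 26, 403]);
  translate([249, 0, 0]) cube([26, 26, 403]);
  translate([0, 266, 0]) cube([26, 26, 403]);
  translate([249, 266, 0]) cube([26, 26, 403]);
}
translate([769, 282, 0]) {
  translate([0, 0, 403]) cube([275, 292, 24]);
  cube([26, 26, 403]);
  translate([249, 0, 0]) cube([26, 26, 403]);
  translate([0, 266, 0]) cube([26, 26, 403]);
  translate([249, 266, 0]) cube([26, 26, 403]);
}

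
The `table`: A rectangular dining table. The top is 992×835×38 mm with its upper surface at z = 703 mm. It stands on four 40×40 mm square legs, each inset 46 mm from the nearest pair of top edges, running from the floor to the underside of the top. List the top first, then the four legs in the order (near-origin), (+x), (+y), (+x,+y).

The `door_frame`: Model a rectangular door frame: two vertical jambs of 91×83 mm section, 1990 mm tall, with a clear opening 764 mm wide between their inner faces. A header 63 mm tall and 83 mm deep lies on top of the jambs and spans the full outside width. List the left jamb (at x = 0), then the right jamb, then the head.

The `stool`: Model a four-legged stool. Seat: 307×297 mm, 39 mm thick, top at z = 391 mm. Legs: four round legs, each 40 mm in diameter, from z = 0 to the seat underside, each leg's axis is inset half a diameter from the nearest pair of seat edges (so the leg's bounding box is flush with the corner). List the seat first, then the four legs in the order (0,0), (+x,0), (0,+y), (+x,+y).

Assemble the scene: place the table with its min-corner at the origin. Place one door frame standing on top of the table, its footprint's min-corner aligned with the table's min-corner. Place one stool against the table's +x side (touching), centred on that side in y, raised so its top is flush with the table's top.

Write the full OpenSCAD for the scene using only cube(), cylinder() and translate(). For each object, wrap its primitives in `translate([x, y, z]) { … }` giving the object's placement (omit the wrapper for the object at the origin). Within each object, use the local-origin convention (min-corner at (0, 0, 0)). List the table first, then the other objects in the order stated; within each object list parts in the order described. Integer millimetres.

translate([0, 0, 665]) cube([992, 835, 38]);
translate([46, 46, 0]) cube([40, 40, 665]);
translate([906, 46, 0]) cube([40, 40, 665]);
translate([46, 749, 0]) cube([40, 40, 665]);
translate([906, 749, 0]) cube([40, 40, 665]);
translate([0, 0, 703]) {
  cube([91, 83, 1990]);
  translate([855, 0, 0]) cube([91, 83, 1990]);
  translate([0, 0, 1990]) cube([946, 83, 63]);
}
translate([992, 269, 312]) {
  translate([0, 0, 352]) cube([307, 297, 39]);
  translate([20, 20, 0]) cylinder(h = 352, r = 20);
  translate([287, 20, 0]) cylinder(h = 352, r = 20);
  translate([20, 277, 0]) cylinder(h = 352, r = 20);
  translate([287, 277, 0]) cylinder(h = 352, r = 20);
}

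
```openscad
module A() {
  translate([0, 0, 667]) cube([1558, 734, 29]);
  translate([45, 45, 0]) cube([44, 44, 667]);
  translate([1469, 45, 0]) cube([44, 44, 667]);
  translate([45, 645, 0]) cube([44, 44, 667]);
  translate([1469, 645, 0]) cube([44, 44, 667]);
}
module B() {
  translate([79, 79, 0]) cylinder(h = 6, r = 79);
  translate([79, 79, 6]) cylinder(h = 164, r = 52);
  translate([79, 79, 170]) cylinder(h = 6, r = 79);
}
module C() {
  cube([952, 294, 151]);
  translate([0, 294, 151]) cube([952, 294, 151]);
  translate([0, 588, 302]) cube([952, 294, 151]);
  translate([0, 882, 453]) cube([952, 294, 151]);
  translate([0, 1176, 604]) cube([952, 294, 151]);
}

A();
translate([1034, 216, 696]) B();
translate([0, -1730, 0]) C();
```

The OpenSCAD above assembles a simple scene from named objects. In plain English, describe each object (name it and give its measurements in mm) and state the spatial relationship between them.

A is a table with a 1558×734 mm rectangular top, 29 mm thick, top surface at z = 696 mm, supported by four 44×44 mm square legs, each inset 45 mm from the nearest pair of top edges, running from the floor.

B is a spool: two coaxial disc flanges of radius 79 mm and thickness 6 mm, joined by a core cylinder of radius 52 mm and height 164 mm. The lower flange rests on z = 0 and the three cylinders share a vertical axis.

C is a straight staircase of 5 solid steps. Each step is 952 mm wide (x), 294 mm deep (y, the going) and 151 mm tall (the rise). The first step rests on the floor; each subsequent step sits one going further in +y and one rise higher in +z, directly behind and above the previous step with no overlap.

The spool is on top of the table. The staircase is on the floor beside the table on its −y side.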